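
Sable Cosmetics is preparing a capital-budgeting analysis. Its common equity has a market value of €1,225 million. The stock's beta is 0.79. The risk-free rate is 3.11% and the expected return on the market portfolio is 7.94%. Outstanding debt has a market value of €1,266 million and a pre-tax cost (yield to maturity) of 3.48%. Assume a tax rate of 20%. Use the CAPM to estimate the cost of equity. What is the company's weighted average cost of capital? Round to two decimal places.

Market risk premium = 7.94% − 3.11% = 4.83%.
Cost of equity via CAPM: Re = 3.11% + 0.79 × 4.83% = 6.9257%.
Total capital V = 1225 + 1266 = 2491.
Equity: weight = 1225/2491 = 0.4918; cost = 6.9257%.
Debt: weight = 1266/2491 = 0.5082; after-tax cost = 3.48% × (1 − 20%) = 2.7840%.
WACC = 0.4918 × 6.9257% + 0.5082 × 2.7840% = 4.8208%.

4.82%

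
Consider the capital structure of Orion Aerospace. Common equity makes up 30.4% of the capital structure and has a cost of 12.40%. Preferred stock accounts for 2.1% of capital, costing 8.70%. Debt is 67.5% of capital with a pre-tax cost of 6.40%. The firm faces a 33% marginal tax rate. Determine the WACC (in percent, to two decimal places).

6.85%

After-tax cost of debt = 6.4% × (1 − 33%) = 4.2880%.
WACC = 0.304 × 12.4000% + 0.021 × 8.7000% + 0.675 × 4.2880% = 6.8467%.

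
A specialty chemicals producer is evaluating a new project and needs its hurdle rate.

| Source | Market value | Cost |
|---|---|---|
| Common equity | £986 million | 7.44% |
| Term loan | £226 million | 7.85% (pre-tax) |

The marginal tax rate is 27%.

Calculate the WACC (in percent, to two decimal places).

Total capital V = 986 + 226 = 1212.
Equity: weight = 986/1212 = 0.8135; cost = 7.44%.
Term loan: weight = 226/1212 = 0.1865; after-tax cost = 7.85% × (1 − 27%) = 5.7305%.
WACC = 0.8135 × 7.4400% + 0.1865 × 5.7305% = 7.1212%.

7.12%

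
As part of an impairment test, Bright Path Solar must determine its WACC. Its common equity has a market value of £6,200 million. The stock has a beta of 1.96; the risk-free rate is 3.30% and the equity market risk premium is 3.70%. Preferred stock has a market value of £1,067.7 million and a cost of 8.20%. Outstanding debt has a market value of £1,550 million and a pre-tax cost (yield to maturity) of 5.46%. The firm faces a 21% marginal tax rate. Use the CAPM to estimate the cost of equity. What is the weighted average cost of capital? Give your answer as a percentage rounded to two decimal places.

Cost of equity via CAPM: Re = 3.3% + 1.96 × 3.7% = 10.5520%.
Total capital V = 6200 + 1067.7 + 1550 = 8817.7.
Equity: weight = 6200/8817.7 = 0.7031; cost = 10.552%.
Preferred: weight = 1067.7/8817.7 = 0.1211; cost = 8.2%.
Debt: weight = 1550/8817.7 = 0.1758; after-tax cost = 5.46% × (1 − 21%) = 4.3134%.
WACC = 0.7031 × 10.5520% + 0.1211 × 8.2000% + 0.1758 × 4.3134% = 9.1706%.

9.17%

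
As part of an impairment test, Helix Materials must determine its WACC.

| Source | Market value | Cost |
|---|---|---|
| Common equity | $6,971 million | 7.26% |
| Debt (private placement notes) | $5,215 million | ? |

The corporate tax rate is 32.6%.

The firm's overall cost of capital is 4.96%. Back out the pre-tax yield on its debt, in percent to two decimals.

2.80%

Total capital V = 6971 + 5215 = 12186.
Equity weight = 6971/12186 = 0.5720.
Private placement notes weight = 5215/12186 = 0.4280.
Equity contribution = 0.5720 × 7.26% = 4.1531%.
Remaining for debt = 4.96% − 4.1531% = 0.8069%.
Rd × (1 − 32.6%) × 0.4280 = 0.8069%  ⇒  Rd = 2.7975%.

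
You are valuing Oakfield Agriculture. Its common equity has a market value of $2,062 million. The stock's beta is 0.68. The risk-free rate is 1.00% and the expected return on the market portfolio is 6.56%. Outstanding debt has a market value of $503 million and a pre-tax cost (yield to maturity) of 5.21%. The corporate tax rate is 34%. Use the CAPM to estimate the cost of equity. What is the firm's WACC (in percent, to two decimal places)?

Market risk premium = 6.56% − 1.0% = 5.56%.
Cost of equity via CAPM: Re = 1.0% + 0.68 × 5.56% = 4.7808%.
Total capital V = 2062 + 503 = 2565.
Equity: weight = 2062/2565 = 0.8039; cost = 4.7808%.
Debt: weight = 503/2565 = 0.1961; after-tax cost = 5.21% × (1 − 34%) = 3.4386%.
WACC = 0.8039 × 4.7808% + 0.1961 × 3.4386% = 4.5176%.

4.52%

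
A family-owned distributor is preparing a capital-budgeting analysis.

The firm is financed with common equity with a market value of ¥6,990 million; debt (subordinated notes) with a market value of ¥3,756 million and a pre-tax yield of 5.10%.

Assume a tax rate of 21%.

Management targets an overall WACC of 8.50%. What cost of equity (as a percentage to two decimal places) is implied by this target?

Total capital V = 6990 + 3756 = 10746.
Equity weight = 6990/10746 = 0.6505.
Subordinated notes weight = 3756/10746 = 0.3495.
Debt contribution = 0.3495 × 5.1% × (1 − 21%) = 1.4082%.
Required equity contribution = 8.5% − 1.4082% = 7.0918%.
Re = 7.0918% / 0.6505 = 10.9024%.

10.90%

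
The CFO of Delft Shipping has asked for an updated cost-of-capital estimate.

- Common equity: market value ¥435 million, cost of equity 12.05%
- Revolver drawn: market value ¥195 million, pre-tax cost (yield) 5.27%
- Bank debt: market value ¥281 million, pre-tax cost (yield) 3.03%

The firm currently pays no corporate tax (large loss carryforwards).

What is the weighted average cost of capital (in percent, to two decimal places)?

Total capital V = 435 + 195 + 281 = 911.
Equity: weight = 435/911 = 0.4775; cost = 12.05%.
Revolver drawn: weight = 195/911 = 0.2141; after-tax cost = 5.27% × (1 − 0%) = 5.2700%.
Bank debt: weight = 281/911 = 0.3085; after-tax cost = 3.03% × (1 − 0%) = 3.0300%.
WACC = 0.4775 × 12.0500% + 0.2141 × 5.2700% + 0.3085 × 3.0300% = 7.8165%.

7.82%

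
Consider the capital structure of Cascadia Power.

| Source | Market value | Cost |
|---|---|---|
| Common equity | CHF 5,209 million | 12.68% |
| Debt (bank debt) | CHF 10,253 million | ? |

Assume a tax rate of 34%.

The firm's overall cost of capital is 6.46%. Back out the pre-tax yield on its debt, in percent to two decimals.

5.00%

Total capital V = 5209 + 10253 = 15462.
Equity weight = 5209/15462 = 0.3369.
Bank debt weight = 10253/15462 = 0.6631.
Equity contribution = 0.3369 × 12.68% = 4.2718%.
Remaining for debt = 6.46% − 4.2718% = 2.1882%.
Rd × (1 − 34%) × 0.6631 = 2.1882%  ⇒  Rd = 4.9999%.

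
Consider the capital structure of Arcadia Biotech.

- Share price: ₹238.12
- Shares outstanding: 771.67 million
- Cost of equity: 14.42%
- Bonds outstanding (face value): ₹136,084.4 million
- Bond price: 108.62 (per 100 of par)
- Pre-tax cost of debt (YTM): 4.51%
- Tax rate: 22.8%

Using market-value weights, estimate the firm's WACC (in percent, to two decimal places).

9.54%

Market value of equity E = 238.12 × 771.67m = 183750.0604m. Market value of debt D = 136084.4m × 108.62/100 = 147814.87528m.
Total capital V = 183750.0604 + 147814.87528 = 331564.93568.
Equity: weight = 183750.0604/331564.93568 = 0.5542; cost = 14.42%.
Bonds outstanding: weight = 147814.87528/331564.93568 = 0.4458; after-tax cost = 4.51% × (1 − 22.8%) = 3.4817%.
WACC = 0.5542 × 14.4200% + 0.4458 × 3.4817% = 9.5436%.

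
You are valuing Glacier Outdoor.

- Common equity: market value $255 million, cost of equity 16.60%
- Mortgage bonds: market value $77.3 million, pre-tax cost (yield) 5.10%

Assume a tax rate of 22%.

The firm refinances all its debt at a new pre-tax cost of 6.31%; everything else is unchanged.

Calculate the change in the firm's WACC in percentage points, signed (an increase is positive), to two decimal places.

Current WACC:
Total capital V = 255 + 77.3 = 332.3.
Equity: weight = 255/332.3 = 0.7674; cost = 16.6%.
Mortgage bonds: weight = 77.3/332.3 = 0.2326; after-tax cost = 5.1% × (1 − 22%) = 3.9780%.
WACC = 0.7674 × 16.6000% + 0.2326 × 3.9780% = 13.6639%.
After the change:
Total capital V = 255 + 77.3 = 332.3.
Equity: weight = 255/332.3 = 0.7674; cost = 16.6%.
Mortgage bonds: weight = 77.3/332.3 = 0.2326; after-tax cost = 6.31% × (1 − 22%) = 4.9218%.
WACC = 0.7674 × 16.6000% + 0.2326 × 4.9218% = 13.8834%.
Change in WACC = 13.8834% − 13.6639% = 0.2195 pp.

+0.22 pp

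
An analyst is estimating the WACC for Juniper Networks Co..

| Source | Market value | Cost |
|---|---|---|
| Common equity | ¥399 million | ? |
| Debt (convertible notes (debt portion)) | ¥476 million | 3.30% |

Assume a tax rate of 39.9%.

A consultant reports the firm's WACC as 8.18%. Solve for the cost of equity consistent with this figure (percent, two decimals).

15.57%

Total capital V = 399 + 476 = 875.
Equity weight = 399/875 = 0.4560.
Convertible notes (debt portion) weight = 476/875 = 0.5440.
Debt contribution = 0.5440 × 3.3% × (1 − 39.9%) = 1.0789%.
Required equity contribution = 8.18% − 1.0789% = 7.1011%.
Re = 7.1011% / 0.4560 = 15.5726%.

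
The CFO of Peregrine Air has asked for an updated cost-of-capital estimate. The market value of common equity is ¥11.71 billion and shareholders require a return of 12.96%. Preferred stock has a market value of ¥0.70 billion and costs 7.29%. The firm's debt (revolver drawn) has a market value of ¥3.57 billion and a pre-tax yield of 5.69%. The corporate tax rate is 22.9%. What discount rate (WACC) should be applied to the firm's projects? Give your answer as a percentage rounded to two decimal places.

10.80%

Total capital V = 11.71 + 0.7 + 3.57 = 15.98.
Equity: weight = 11.71/15.98 = 0.7328; cost = 12.96%.
Preferred: weight = 0.7/15.98 = 0.0438; cost = 7.29%.
Revolver drawn: weight = 3.57/15.98 = 0.2234; after-tax cost = 5.69% × (1 − 22.9%) = 4.3870%.
WACC = 0.7328 × 12.9600% + 0.0438 × 7.2900% + 0.2234 × 4.3870% = 10.7964%.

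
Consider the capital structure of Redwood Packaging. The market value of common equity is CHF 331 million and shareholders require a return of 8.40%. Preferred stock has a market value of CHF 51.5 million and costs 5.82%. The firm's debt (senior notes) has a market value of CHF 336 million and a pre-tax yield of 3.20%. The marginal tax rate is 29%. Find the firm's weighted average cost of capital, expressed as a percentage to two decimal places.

Total capital V = 331 + 51.5 + 336 = 718.5.
Equity: weight = 331/718.5 = 0.4607; cost = 8.4%.
Preferred: weight = 51.5/718.5 = 0.0717; cost = 5.82%.
Senior notes: weight = 336/718.5 = 0.4676; after-tax cost = 3.2% × (1 − 29%) = 2.2720%.
WACC = 0.4607 × 8.4000% + 0.0717 × 5.8200% + 0.4676 × 2.2720% = 5.3494%.

5.35%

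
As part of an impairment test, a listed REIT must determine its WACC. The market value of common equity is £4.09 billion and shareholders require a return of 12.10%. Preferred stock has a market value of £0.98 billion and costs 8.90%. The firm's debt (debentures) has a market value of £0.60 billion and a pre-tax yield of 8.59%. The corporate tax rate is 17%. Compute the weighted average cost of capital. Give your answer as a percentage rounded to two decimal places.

Total capital V = 4.09 + 0.98 + 0.6 = 5.67.
Equity: weight = 4.09/5.67 = 0.7213; cost = 12.1%.
Preferred: weight = 0.98/5.67 = 0.1728; cost = 8.9%.
Debentures: weight = 0.6/5.67 = 0.1058; after-tax cost = 8.59% × (1 − 17%) = 7.1297%.
WACC = 0.7213 × 12.1000% + 0.1728 × 8.9000% + 0.1058 × 7.1297% = 11.0210%.

11.02%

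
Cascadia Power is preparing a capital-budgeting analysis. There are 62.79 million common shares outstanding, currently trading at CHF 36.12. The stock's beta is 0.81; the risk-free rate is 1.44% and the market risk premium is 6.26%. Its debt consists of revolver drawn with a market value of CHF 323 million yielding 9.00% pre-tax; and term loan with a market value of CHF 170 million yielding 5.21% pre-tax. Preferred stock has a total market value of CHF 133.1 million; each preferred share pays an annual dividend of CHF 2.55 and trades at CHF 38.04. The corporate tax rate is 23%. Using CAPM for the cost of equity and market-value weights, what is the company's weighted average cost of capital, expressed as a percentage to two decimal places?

Cost of equity via CAPM: Re = 1.44% + 0.81 × 6.26% = 6.5106%.
Cost of preferred: Rp = 2.55 / 38.04 = 6.7035%.
Market value of equity E = 36.12 × 62.79m = 2267.9748m.
Total capital V = 2267.9748 + 133.1 + 323 + 170 = 2894.0748.
Equity: weight = 2267.9748/2894.0748 = 0.7837; cost = 6.5106%.
Preferred: weight = 133.1/2894.0748 = 0.0460; cost = 6.7035%.
Revolver drawn: weight = 323/2894.0748 = 0.1116; after-tax cost = 9% × (1 − 23%) = 6.9300%.
Term loan: weight = 170/2894.0748 = 0.0587; after-tax cost = 5.21% × (1 − 23%) = 4.0117%.
WACC = 0.7837 × 6.5106% + 0.0460 × 6.7035% + 0.1116 × 6.9300% + 0.0587 × 4.0117% = 6.4195%.

6.42%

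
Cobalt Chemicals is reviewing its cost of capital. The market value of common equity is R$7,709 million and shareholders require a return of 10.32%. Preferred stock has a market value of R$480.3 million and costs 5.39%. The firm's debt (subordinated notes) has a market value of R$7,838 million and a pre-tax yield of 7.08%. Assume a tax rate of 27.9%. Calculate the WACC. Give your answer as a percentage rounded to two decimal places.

Total capital V = 7709 + 480.3 + 7838 = 16027.3.
Equity: weight = 7709/16027.3 = 0.4810; cost = 10.32%.
Preferred: weight = 480.3/16027.3 = 0.0300; cost = 5.39%.
Subordinated notes: weight = 7838/16027.3 = 0.4890; after-tax cost = 7.08% × (1 − 27.9%) = 5.1047%.
WACC = 0.4810 × 10.3200% + 0.0300 × 5.3900% + 0.4890 × 5.1047% = 7.6218%.

7.62%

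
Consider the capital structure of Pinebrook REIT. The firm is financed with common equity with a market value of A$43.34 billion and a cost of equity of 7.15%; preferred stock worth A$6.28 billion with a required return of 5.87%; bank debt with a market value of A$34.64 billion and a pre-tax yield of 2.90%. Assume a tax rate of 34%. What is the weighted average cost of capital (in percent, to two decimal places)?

Total capital V = 43.34 + 6.28 + 34.64 = 84.26.
Equity: weight = 43.34/84.26 = 0.5144; cost = 7.15%.
Preferred: weight = 6.28/84.26 = 0.0745; cost = 5.87%.
Bank debt: weight = 34.64/84.26 = 0.4111; after-tax cost = 2.9% × (1 − 34%) = 1.9140%.
WACC = 0.5144 × 7.1500% + 0.0745 × 5.8700% + 0.4111 × 1.9140% = 4.9020%.

4.90%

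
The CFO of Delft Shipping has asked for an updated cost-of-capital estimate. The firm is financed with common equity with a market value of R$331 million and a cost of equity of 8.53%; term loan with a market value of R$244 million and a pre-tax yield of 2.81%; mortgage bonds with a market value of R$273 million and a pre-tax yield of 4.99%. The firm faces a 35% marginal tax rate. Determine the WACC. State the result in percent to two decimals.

4.90%

Total capital V = 331 + 244 + 273 = 848.
Equity: weight = 331/848 = 0.3903; cost = 8.53%.
Term loan: weight = 244/848 = 0.2877; after-tax cost = 2.81% × (1 − 35%) = 1.8265%.
Mortgage bonds: weight = 273/848 = 0.3219; after-tax cost = 4.99% × (1 − 35%) = 3.2435%.
WACC = 0.3903 × 8.5300% + 0.2877 × 1.8265% + 0.3219 × 3.2435% = 4.8993%.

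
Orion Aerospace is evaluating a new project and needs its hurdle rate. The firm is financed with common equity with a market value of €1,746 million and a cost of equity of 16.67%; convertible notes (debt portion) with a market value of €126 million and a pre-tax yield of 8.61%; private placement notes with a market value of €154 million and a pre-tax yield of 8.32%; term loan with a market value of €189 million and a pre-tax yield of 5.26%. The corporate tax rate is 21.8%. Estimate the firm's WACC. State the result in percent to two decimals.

14.33%

Total capital V = 1746 + 126 + 154 + 189 = 2215.
Equity: weight = 1746/2215 = 0.7883; cost = 16.67%.
Convertible notes (debt portion): weight = 126/2215 = 0.0569; after-tax cost = 8.61% × (1 − 21.8%) = 6.7330%.
Private placement notes: weight = 154/2215 = 0.0695; after-tax cost = 8.32% × (1 − 21.8%) = 6.5062%.
Term loan: weight = 189/2215 = 0.0853; after-tax cost = 5.26% × (1 − 21.8%) = 4.1133%.
WACC = 0.7883 × 16.6700% + 0.0569 × 6.7330% + 0.0695 × 6.5062% + 0.0853 × 4.1133% = 14.3267%.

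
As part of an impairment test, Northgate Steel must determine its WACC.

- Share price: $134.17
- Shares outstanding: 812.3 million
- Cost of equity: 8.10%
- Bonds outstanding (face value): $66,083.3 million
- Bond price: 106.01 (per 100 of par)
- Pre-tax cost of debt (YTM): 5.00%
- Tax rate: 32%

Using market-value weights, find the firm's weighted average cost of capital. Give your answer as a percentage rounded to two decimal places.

Market value of equity E = 134.17 × 812.3m = 108986.291m. Market value of debt D = 66083.3m × 106.01/100 = 70054.90633m.
Total capital V = 108986.291 + 70054.90633 = 179041.19733.
Equity: weight = 108986.291/179041.19733 = 0.6087; cost = 8.1%.
Bonds outstanding: weight = 70054.90633/179041.19733 = 0.3913; after-tax cost = 5% × (1 − 32%) = 3.4000%.
WACC = 0.6087 × 8.1000% + 0.3913 × 3.4000% = 6.2610%.

6.26%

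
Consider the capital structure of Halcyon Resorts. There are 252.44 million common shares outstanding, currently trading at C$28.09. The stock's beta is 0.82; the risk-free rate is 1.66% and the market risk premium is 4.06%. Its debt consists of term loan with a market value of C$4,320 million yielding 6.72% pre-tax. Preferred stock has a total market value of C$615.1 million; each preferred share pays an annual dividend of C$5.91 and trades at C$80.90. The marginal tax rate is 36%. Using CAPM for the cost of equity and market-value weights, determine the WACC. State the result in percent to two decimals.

4.86%

Cost of equity via CAPM: Re = 1.66% + 0.82 × 4.06% = 4.9892%.
Cost of preferred: Rp = 5.91 / 80.9 = 7.3053%.
Market value of equity E = 28.09 × 252.44m = 7091.0396m.
Total capital V = 7091.0396 + 615.1 + 4320 = 12026.1396.
Equity: weight = 7091.0396/12026.1396 = 0.5896; cost = 4.9892%.
Preferred: weight = 615.1/12026.1396 = 0.0511; cost = 7.3053%.
Term loan: weight = 4320/12026.1396 = 0.3592; after-tax cost = 6.72% × (1 − 36%) = 4.3008%.
WACC = 0.5896 × 4.9892% + 0.0511 × 7.3053% + 0.3592 × 4.3008% = 4.8604%.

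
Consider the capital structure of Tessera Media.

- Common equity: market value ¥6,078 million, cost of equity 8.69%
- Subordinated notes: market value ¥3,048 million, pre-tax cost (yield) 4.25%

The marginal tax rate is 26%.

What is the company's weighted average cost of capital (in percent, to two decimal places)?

Total capital V = 6078 + 3048 = 9126.
Equity: weight = 6078/9126 = 0.6660; cost = 8.69%.
Subordinated notes: weight = 3048/9126 = 0.3340; after-tax cost = 4.25% × (1 − 26%) = 3.1450%.
WACC = 0.6660 × 8.6900% + 0.3340 × 3.1450% = 6.8380%.

6.84%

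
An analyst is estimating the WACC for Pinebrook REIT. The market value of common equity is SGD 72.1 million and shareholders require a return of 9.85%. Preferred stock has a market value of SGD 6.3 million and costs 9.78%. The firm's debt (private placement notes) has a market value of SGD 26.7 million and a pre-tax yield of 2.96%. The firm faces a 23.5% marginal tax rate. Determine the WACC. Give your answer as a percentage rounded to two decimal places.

7.92%

Total capital V = 72.1 + 6.3 + 26.7 = 105.1.
Equity: weight = 72.1/105.1 = 0.6860; cost = 9.85%.
Preferred: weight = 6.3/105.1 = 0.0599; cost = 9.78%.
Private placement notes: weight = 26.7/105.1 = 0.2540; after-tax cost = 2.96% × (1 − 23.5%) = 2.2644%.
WACC = 0.6860 × 9.8500% + 0.0599 × 9.7800% + 0.2540 × 2.2644% = 7.9187%.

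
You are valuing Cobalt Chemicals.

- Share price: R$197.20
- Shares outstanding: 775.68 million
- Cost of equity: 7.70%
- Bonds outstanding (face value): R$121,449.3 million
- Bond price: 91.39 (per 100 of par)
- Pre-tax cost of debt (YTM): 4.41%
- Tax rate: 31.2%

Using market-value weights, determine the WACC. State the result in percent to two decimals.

5.74%

Market value of equity E = 197.2 × 775.68m = 152964.096m. Market value of debt D = 121449.3m × 91.39/100 = 110992.51527m.
Total capital V = 152964.096 + 110992.51527 = 263956.61127.
Equity: weight = 152964.096/263956.61127 = 0.5795; cost = 7.7%.
Bonds outstanding: weight = 110992.51527/263956.61127 = 0.4205; after-tax cost = 4.41% × (1 − 31.2%) = 3.0341%.
WACC = 0.5795 × 7.7000% + 0.4205 × 3.0341% = 5.7380%.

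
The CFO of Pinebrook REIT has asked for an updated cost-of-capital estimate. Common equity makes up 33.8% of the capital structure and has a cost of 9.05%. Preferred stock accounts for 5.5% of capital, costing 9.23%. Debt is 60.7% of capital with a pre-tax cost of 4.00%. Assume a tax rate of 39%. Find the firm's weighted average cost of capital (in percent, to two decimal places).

After-tax cost of debt = 4% × (1 − 39%) = 2.4400%.
WACC = 0.338 × 9.0500% + 0.055 × 9.2300% + 0.607 × 2.4400% = 5.0476%.

5.05%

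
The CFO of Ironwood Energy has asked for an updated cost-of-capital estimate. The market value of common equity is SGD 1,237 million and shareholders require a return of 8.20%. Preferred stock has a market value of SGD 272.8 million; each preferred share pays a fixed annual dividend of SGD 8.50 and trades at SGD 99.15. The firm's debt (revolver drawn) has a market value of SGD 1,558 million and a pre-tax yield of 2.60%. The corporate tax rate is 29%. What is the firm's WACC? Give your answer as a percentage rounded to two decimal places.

5.01%

Cost of preferred: Rp = 8.5 / 99.15 = 8.5729%.
Total capital V = 1237 + 272.8 + 1558 = 3067.8.
Equity: weight = 1237/3067.8 = 0.4032; cost = 8.2%.
Preferred: weight = 272.8/3067.8 = 0.0889; cost = 8.5729%.
Revolver drawn: weight = 1558/3067.8 = 0.5079; after-tax cost = 2.6% × (1 − 29%) = 1.8460%.
WACC = 0.4032 × 8.2000% + 0.0889 × 8.5729% + 0.5079 × 1.8460% = 5.0062%.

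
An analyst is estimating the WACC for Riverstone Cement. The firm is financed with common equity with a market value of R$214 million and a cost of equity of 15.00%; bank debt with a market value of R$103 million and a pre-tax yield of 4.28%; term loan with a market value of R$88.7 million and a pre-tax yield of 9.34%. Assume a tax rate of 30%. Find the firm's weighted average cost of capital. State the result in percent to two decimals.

10.10%

Total capital V = 214 + 103 + 88.7 = 405.7.
Equity: weight = 214/405.7 = 0.5275; cost = 15%.
Bank debt: weight = 103/405.7 = 0.2539; after-tax cost = 4.28% × (1 − 30%) = 2.9960%.
Term loan: weight = 88.7/405.7 = 0.2186; after-tax cost = 9.34% × (1 − 30%) = 6.5380%.
WACC = 0.5275 × 15.0000% + 0.2539 × 2.9960% + 0.2186 × 6.5380% = 10.1023%.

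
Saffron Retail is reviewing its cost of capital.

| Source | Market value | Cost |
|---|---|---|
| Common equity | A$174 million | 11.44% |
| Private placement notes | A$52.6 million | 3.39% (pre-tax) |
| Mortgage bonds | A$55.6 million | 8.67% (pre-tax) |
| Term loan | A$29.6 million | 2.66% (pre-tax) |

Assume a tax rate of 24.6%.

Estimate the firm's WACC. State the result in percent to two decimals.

Total capital V = 174 + 52.6 + 55.6 + 29.6 = 311.8.
Equity: weight = 174/311.8 = 0.5581; cost = 11.44%.
Private placement notes: weight = 52.6/311.8 = 0.1687; after-tax cost = 3.39% × (1 − 24.6%) = 2.5561%.
Mortgage bonds: weight = 55.6/311.8 = 0.1783; after-tax cost = 8.67% × (1 − 24.6%) = 6.5372%.
Term loan: weight = 29.6/311.8 = 0.0949; after-tax cost = 2.66% × (1 − 24.6%) = 2.0056%.
WACC = 0.5581 × 11.4400% + 0.1687 × 2.5561% + 0.1783 × 6.5372% + 0.0949 × 2.0056% = 8.1714%.

8.17%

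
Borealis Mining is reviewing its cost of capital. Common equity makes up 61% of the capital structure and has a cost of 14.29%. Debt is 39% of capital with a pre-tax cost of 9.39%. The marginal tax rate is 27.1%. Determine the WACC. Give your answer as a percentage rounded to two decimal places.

After-tax cost of debt = 9.39% × (1 − 27.1%) = 6.8453%.
WACC = 0.610 × 14.2900% + 0.390 × 6.8453% = 11.3866%.

11.39%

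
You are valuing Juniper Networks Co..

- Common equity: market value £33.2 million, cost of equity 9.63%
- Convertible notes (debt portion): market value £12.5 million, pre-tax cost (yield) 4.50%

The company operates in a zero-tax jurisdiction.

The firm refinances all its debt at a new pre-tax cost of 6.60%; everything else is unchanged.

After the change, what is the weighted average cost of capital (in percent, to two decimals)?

8.80%

After the change:
Total capital V = 33.2 + 12.5 = 45.7.
Equity: weight = 33.2/45.7 = 0.7265; cost = 9.63%.
Convertible notes (debt portion): weight = 12.5/45.7 = 0.2735; after-tax cost = 6.6% × (1 − 0%) = 6.6000%.
WACC = 0.7265 × 9.6300% + 0.2735 × 6.6000% = 8.8012%.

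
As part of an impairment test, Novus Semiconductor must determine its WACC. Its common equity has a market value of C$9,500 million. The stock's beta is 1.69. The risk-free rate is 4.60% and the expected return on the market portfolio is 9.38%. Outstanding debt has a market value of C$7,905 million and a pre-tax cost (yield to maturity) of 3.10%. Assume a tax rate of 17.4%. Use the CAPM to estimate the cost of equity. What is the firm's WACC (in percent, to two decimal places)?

Market risk premium = 9.38% − 4.6% = 4.78%.
Cost of equity via CAPM: Re = 4.6% + 1.69 × 4.78% = 12.6782%.
Total capital V = 9500 + 7905 = 17405.
Equity: weight = 9500/17405 = 0.5458; cost = 12.6782%.
Debt: weight = 7905/17405 = 0.4542; after-tax cost = 3.1% × (1 − 17.4%) = 2.5606%.
WACC = 0.5458 × 12.6782% + 0.4542 × 2.5606% = 8.0830%.

8.08%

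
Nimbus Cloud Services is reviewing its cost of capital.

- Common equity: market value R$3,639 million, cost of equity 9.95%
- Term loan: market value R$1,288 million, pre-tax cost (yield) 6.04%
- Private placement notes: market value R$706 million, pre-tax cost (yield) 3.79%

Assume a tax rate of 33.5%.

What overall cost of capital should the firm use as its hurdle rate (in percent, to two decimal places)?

Total capital V = 3639 + 1288 + 706 = 5633.
Equity: weight = 3639/5633 = 0.6460; cost = 9.95%.
Term loan: weight = 1288/5633 = 0.2287; after-tax cost = 6.04% × (1 − 33.5%) = 4.0166%.
Private placement notes: weight = 706/5633 = 0.1253; after-tax cost = 3.79% × (1 − 33.5%) = 2.5204%.
WACC = 0.6460 × 9.9500% + 0.2287 × 4.0166% + 0.1253 × 2.5204% = 7.6621%.

7.66%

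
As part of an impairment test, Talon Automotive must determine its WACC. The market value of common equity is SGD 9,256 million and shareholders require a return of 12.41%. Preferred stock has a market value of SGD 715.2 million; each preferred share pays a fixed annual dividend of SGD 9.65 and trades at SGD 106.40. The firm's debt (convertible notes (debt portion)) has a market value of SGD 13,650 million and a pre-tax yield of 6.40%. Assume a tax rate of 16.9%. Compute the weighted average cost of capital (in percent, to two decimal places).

Cost of preferred: Rp = 9.65 / 106.4 = 9.0695%.
Total capital V = 9256 + 715.2 + 13650 = 23621.2.
Equity: weight = 9256/23621.2 = 0.3919; cost = 12.41%.
Preferred: weight = 715.2/23621.2 = 0.0303; cost = 9.0695%.
Convertible notes (debt portion): weight = 13650/23621.2 = 0.5779; after-tax cost = 6.4% × (1 − 16.9%) = 5.3184%.
WACC = 0.3919 × 12.4100% + 0.0303 × 9.0695% + 0.5779 × 5.3184% = 8.2108%.

8.21%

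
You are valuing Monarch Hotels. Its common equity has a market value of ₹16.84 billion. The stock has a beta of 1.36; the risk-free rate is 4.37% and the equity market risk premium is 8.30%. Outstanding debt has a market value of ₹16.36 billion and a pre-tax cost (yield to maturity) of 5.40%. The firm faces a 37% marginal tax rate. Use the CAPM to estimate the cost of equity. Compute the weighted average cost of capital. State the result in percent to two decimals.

Cost of equity via CAPM: Re = 4.37% + 1.36 × 8.3% = 15.6580%.
Total capital V = 16.84 + 16.36 = 33.2.
Equity: weight = 16.84/33.2 = 0.5072; cost = 15.658%.
Debt: weight = 16.36/33.2 = 0.4928; after-tax cost = 5.4% × (1 − 37%) = 3.4020%.
WACC = 0.5072 × 15.6580% + 0.4928 × 3.4020% = 9.6186%.

9.62%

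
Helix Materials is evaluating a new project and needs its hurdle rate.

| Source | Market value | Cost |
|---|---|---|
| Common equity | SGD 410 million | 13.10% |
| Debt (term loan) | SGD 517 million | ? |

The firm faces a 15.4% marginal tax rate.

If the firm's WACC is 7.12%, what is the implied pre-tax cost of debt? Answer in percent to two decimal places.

2.81%

Total capital V = 410 + 517 = 927.
Equity weight = 410/927 = 0.4423.
Term loan weight = 517/927 = 0.5577.
Equity contribution = 0.4423 × 13.1% = 5.7940%.
Remaining for debt = 7.12% − 5.7940% = 1.3260%.
Rd × (1 − 15.4%) × 0.5577 = 1.3260%  ⇒  Rd = 2.8104%.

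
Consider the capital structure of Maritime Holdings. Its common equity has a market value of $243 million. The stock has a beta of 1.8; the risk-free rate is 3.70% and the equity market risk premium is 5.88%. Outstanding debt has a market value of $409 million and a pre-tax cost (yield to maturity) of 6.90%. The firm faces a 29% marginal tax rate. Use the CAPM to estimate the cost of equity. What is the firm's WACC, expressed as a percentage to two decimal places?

Cost of equity via CAPM: Re = 3.7% + 1.8 × 5.88% = 14.2840%.
Total capital V = 243 + 409 = 652.
Equity: weight = 243/652 = 0.3727; cost = 14.284%.
Debt: weight = 409/652 = 0.6273; after-tax cost = 6.9% × (1 − 29%) = 4.8990%.
WACC = 0.3727 × 14.2840% + 0.6273 × 4.8990% = 8.3968%.

8.40%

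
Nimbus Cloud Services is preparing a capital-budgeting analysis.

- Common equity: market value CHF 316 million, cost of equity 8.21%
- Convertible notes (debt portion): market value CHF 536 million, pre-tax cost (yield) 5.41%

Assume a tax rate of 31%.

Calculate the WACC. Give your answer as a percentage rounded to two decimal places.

Total capital V = 316 + 536 = 852.
Equity: weight = 316/852 = 0.3709; cost = 8.21%.
Convertible notes (debt portion): weight = 536/852 = 0.6291; after-tax cost = 5.41% × (1 − 31%) = 3.7329%.
WACC = 0.3709 × 8.2100% + 0.6291 × 3.7329% = 5.3934%.

5.39%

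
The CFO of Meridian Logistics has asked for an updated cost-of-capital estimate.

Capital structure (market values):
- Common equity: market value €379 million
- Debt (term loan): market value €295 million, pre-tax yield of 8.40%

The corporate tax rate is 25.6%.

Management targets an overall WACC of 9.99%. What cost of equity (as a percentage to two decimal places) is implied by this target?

12.90%

Total capital V = 379 + 295 = 674.
Equity weight = 379/674 = 0.5623.
Term loan weight = 295/674 = 0.4377.
Debt contribution = 0.4377 × 8.4% × (1 − 25.6%) = 2.7354%.
Required equity contribution = 9.99% − 2.7354% = 7.2546%.
Re = 7.2546% / 0.5623 = 12.9014%.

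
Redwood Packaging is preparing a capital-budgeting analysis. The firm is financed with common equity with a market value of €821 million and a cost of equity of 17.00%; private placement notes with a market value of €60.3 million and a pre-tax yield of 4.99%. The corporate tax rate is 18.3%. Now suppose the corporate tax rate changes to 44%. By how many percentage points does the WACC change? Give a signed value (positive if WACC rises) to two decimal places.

-0.09 pp

Current WACC:
Total capital V = 821 + 60.3 = 881.3.
Equity: weight = 821/881.3 = 0.9316; cost = 17%.
Private placement notes: weight = 60.3/881.3 = 0.0684; after-tax cost = 4.99% × (1 − 18.3%) = 4.0768%.
WACC = 0.9316 × 17.0000% + 0.0684 × 4.0768% = 16.1158%.
After the change:
Total capital V = 821 + 60.3 = 881.3.
Equity: weight = 821/881.3 = 0.9316; cost = 17%.
Private placement notes: weight = 60.3/881.3 = 0.0684; after-tax cost = 4.99% × (1 − 44%) = 2.7944%.
WACC = 0.9316 × 17.0000% + 0.0684 × 2.7944% = 16.0280%.
Change in WACC = 16.0280% − 16.1158% = -0.0877 pp.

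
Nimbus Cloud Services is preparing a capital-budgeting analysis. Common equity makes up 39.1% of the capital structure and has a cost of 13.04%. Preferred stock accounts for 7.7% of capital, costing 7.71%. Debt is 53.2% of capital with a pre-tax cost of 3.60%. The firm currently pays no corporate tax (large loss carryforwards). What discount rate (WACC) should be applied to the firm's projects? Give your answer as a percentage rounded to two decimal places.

After-tax cost of debt = 3.6% × (1 − 0%) = 3.6000%.
WACC = 0.391 × 13.0400% + 0.077 × 7.7100% + 0.532 × 3.6000% = 7.6075%.

7.61%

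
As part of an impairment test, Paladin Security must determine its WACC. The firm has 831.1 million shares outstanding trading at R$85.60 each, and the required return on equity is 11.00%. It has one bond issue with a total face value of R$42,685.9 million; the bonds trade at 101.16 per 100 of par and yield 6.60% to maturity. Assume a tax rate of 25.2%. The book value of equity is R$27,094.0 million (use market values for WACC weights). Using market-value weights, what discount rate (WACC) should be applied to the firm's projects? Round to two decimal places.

8.71%

Market value of equity E = 85.6 × 831.1m = 71142.16m. Market value of debt D = 42685.9m × 101.16/100 = 43181.05644m.
Total capital V = 71142.16 + 43181.05644 = 114323.21644.
Equity: weight = 71142.16/114323.21644 = 0.6223; cost = 11%.
Bonds outstanding: weight = 43181.05644/114323.21644 = 0.3777; after-tax cost = 6.6% × (1 − 25.2%) = 4.9368%.
WACC = 0.6223 × 11.0000% + 0.3777 × 4.9368% = 8.7099%.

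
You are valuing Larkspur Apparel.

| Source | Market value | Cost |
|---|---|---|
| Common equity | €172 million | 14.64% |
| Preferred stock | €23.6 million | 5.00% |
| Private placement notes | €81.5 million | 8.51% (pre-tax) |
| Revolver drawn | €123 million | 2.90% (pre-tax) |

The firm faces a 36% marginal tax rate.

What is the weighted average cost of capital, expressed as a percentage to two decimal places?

Total capital V = 172 + 23.6 + 81.5 + 123 = 400.1.
Equity: weight = 172/400.1 = 0.4299; cost = 14.64%.
Preferred: weight = 23.6/400.1 = 0.0590; cost = 5%.
Private placement notes: weight = 81.5/400.1 = 0.2037; after-tax cost = 8.51% × (1 − 36%) = 5.4464%.
Revolver drawn: weight = 123/400.1 = 0.3074; after-tax cost = 2.9% × (1 − 36%) = 1.8560%.
WACC = 0.4299 × 14.6400% + 0.0590 × 5.0000% + 0.2037 × 5.4464% + 0.3074 × 1.8560% = 8.2686%.

8.27%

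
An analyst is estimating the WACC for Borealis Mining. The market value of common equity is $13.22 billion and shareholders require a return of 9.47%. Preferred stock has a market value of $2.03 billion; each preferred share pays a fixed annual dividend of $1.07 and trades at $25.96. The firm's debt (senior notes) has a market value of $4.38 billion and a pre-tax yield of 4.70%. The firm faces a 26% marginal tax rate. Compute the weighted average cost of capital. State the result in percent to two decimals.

Cost of preferred: Rp = 1.07 / 25.96 = 4.1217%.
Total capital V = 13.22 + 2.03 + 4.38 = 19.63.
Equity: weight = 13.22/19.63 = 0.6735; cost = 9.47%.
Preferred: weight = 2.03/19.63 = 0.1034; cost = 4.1217%.
Senior notes: weight = 4.38/19.63 = 0.2231; after-tax cost = 4.7% × (1 − 26%) = 3.4780%.
WACC = 0.6735 × 9.4700% + 0.1034 × 4.1217% + 0.2231 × 3.4780% = 7.5799%.

7.58%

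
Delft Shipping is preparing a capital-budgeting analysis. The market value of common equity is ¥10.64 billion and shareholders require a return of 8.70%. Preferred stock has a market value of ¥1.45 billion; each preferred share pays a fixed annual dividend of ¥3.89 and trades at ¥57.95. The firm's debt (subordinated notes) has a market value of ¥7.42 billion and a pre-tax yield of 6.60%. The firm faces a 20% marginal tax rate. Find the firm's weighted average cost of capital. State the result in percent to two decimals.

7.25%

Cost of preferred: Rp = 3.89 / 57.95 = 6.7127%.
Total capital V = 10.64 + 1.45 + 7.42 = 19.51.
Equity: weight = 10.64/19.51 = 0.5454; cost = 8.7%.
Preferred: weight = 1.45/19.51 = 0.0743; cost = 6.7127%.
Subordinated notes: weight = 7.42/19.51 = 0.3803; after-tax cost = 6.6% × (1 − 20%) = 5.2800%.
WACC = 0.5454 × 8.7000% + 0.0743 × 6.7127% + 0.3803 × 5.2800% = 7.2516%.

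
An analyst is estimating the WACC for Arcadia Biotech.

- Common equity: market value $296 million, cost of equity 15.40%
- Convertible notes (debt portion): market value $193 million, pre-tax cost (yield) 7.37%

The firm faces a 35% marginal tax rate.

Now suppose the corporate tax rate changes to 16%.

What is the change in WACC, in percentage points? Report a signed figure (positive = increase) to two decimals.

+0.55 pp

Current WACC:
Total capital V = 296 + 193 = 489.
Equity: weight = 296/489 = 0.6053; cost = 15.4%.
Convertible notes (debt portion): weight = 193/489 = 0.3947; after-tax cost = 7.37% × (1 − 35%) = 4.7905%.
WACC = 0.6053 × 15.4000% + 0.3947 × 4.7905% = 11.2126%.
After the change:
Total capital V = 296 + 193 = 489.
Equity: weight = 296/489 = 0.6053; cost = 15.4%.
Convertible notes (debt portion): weight = 193/489 = 0.3947; after-tax cost = 7.37% × (1 − 16%) = 6.1908%.
WACC = 0.6053 × 15.4000% + 0.3947 × 6.1908% = 11.7653%.
Change in WACC = 11.7653% − 11.2126% = 0.5527 pp.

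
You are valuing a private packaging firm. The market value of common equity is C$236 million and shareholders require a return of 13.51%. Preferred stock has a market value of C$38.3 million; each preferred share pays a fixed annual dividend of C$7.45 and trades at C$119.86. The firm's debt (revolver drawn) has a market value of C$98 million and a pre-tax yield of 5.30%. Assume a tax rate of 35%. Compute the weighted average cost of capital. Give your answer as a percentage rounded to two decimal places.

Cost of preferred: Rp = 7.45 / 119.86 = 6.2156%.
Total capital V = 236 + 38.3 + 98 = 372.3.
Equity: weight = 236/372.3 = 0.6339; cost = 13.51%.
Preferred: weight = 38.3/372.3 = 0.1029; cost = 6.2156%.
Revolver drawn: weight = 98/372.3 = 0.2632; after-tax cost = 5.3% × (1 − 35%) = 3.4450%.
WACC = 0.6339 × 13.5100% + 0.1029 × 6.2156% + 0.2632 × 3.4450% = 10.1102%.

10.11%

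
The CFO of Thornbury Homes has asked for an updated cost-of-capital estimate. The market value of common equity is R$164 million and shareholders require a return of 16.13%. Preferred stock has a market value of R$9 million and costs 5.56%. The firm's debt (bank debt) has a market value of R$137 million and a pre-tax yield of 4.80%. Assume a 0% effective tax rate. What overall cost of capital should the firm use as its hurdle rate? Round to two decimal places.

Total capital V = 164 + 9 + 137 = 310.
Equity: weight = 164/310 = 0.5290; cost = 16.13%.
Preferred: weight = 9/310 = 0.0290; cost = 5.56%.
Bank debt: weight = 137/310 = 0.4419; after-tax cost = 4.8% × (1 − 0%) = 4.8000%.
WACC = 0.5290 × 16.1300% + 0.0290 × 5.5600% + 0.4419 × 4.8000% = 10.8160%.

10.82%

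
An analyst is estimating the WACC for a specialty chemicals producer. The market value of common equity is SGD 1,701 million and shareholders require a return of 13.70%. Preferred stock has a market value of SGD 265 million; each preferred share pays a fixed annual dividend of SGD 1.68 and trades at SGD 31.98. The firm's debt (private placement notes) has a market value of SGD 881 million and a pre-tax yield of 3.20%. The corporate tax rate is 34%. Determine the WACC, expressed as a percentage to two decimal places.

9.33%

Cost of preferred: Rp = 1.68 / 31.98 = 5.2533%.
Total capital V = 1701 + 265 + 881 = 2847.
Equity: weight = 1701/2847 = 0.5975; cost = 13.7%.
Preferred: weight = 265/2847 = 0.0931; cost = 5.2533%.
Private placement notes: weight = 881/2847 = 0.3094; after-tax cost = 3.2% × (1 − 34%) = 2.1120%.
WACC = 0.5975 × 13.7000% + 0.0931 × 5.2533% + 0.3094 × 2.1120% = 9.3279%.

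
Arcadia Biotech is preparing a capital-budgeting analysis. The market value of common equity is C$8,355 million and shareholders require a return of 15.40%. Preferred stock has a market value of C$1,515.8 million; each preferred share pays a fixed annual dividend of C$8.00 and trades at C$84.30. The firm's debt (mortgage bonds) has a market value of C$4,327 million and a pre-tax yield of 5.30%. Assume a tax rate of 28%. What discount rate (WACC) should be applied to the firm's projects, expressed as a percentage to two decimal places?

Cost of preferred: Rp = 8.0 / 84.3 = 9.4899%.
Total capital V = 8355 + 1515.8 + 4327 = 14197.8.
Equity: weight = 8355/14197.8 = 0.5885; cost = 15.4%.
Preferred: weight = 1515.8/14197.8 = 0.1068; cost = 9.4899%.
Mortgage bonds: weight = 4327/14197.8 = 0.3048; after-tax cost = 5.3% × (1 − 28%) = 3.8160%.
WACC = 0.5885 × 15.4000% + 0.1068 × 9.4899% + 0.3048 × 3.8160% = 11.2386%.

11.24%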